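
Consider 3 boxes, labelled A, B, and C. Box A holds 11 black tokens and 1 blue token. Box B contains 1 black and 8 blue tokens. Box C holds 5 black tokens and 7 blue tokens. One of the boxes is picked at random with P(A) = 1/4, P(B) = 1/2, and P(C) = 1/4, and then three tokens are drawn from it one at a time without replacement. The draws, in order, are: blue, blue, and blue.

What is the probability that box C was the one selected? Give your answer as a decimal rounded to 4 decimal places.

0.1066

For each hypothesis, P(data | H) works out to: P(data | box A) = (1/12)(0/11) = 0; P(data | box B) = (8/9)(7/8)(6/7) = 2/3; P(data | box C) = (7/12)(6/11)(5/10) = 7/44.
The prior-weighted likelihoods are 1/4 · 0 = 0, 1/2 · 2/3 = 1/3, 1/4 · 7/44 = 7/176; with total 197/528.
Therefore the posterior P(box C | data) = (7/176) / (197/528) = 21/197.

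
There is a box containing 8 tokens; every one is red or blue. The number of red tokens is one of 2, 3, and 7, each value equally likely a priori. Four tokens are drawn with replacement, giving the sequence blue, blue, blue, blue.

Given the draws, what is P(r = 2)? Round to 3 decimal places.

Under each hypothesis, the probability of the observed sequence is: P(data | r = 2) = (6/8)(6/8)(6/8)(6/8) = 0.31641; P(data | r = 3) = (5/8)(5/8)(5/8)(5/8) = 0.15259; P(data | r = 7) = (1/8)(1/8)(1/8)(1/8) = 0.00024414.
Multiplying each by its prior: 1/3 · 0.31641 = 0.10547, 1/3 · 0.15259 = 0.050863, 1/3 · 0.00024414 = 8.138e-05; summing to 0.15641.
Therefore the posterior P(r = 2 | data) = (0.10547) / (0.15641) = 0.6743.

0.674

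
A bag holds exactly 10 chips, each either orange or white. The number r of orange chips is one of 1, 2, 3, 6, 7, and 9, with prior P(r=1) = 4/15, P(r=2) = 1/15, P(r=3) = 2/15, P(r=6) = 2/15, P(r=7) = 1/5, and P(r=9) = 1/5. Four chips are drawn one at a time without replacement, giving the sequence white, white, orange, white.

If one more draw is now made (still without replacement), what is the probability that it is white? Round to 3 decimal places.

0.794

Under each hypothesis, the probability of the observed sequence is: P(data | r = 1) = (9/10)(8/9)(1/8)(7/7) = 0.1; P(data | r = 2) = (8/10)(7/9)(2/8)(6/7) = 0.13333; P(data | r = 3) = (7/10)(6/9)(3/8)(5/7) = 0.125; P(data | r = 6) = (4/10)(3/9)(6/8)(2/7) = 0.028571; P(data | r = 7) = (3/10)(2/9)(7/8)(1/7) = 0.0083333; P(data | r = 9) = (1/10)(0/9) = 0.
The prior-weighted likelihoods are 4/15 · 0.1 = 0.026667, 1/15 · 0.13333 = 0.0088889, 2/15 · 0.125 = 0.016667, 2/15 · 0.028571 = 0.0038095, 1/5 · 0.0083333 = 0.0016667, 1/5 · 0 = 0; summing to 0.057698.
The posterior is then P(r = 1 | data) = 0.46217, P(r = 2 | data) = 0.15406, P(r = 3 | data) = 0.28886, P(r = 6 | data) = 0.066025, P(r = 7 | data) = 0.028886, P(r = 9 | data) = 0.
So P(white next | data) = Σ P(white next | H) P(H | data) = (1)(0.46217) + (5/6)(0.15406) + (2/3)(0.28886) + (1/6)(0.066025) + (0)(0.028886) = 0.79413.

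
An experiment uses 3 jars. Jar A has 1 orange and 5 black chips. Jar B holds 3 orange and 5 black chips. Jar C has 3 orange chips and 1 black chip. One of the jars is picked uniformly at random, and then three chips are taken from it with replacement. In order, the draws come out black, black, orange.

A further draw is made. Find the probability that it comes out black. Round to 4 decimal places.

The likelihood of the observed sequence under each hypothesis: P(data | jar A) = (5/6)(5/6)(1/6) = 0.11574; P(data | jar B) = (5/8)(5/8)(3/8) = 0.14648; P(data | jar C) = (1/4)(1/4)(3/4) = 0.046875.
The prior-weighted likelihoods are 1/3 · 0.11574 = 0.03858, 1/3 · 0.14648 = 0.048828, 1/3 · 0.046875 = 0.015625; summing to 0.10303.
The posterior is then P(jar A | data) = 0.37444, P(jar B | data) = 0.47391, P(jar C | data) = 0.15165.
The predictive probability is P(black next | data) = (5/6)(0.37444) + (5/8)(0.47391) + (1/4)(0.15165) = 0.64614.

0.6461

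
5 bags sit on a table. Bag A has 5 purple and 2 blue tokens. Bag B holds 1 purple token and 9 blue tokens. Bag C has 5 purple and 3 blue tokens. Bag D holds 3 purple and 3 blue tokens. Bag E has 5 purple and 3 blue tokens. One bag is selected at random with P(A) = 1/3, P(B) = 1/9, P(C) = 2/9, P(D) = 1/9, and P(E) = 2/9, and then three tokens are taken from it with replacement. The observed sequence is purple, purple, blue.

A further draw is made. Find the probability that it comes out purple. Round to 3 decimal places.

0.641

Under each hypothesis, the probability of the observed sequence is: P(data | bag A) = (5/7)(5/7)(2/7) = 0.14577; P(data | bag B) = (1/10)(1/10)(9/10) = 0.009; P(data | bag C) = (5/8)(5/8)(3/8) = 0.14648; P(data | bag D) = (3/6)(3/6)(3/6) = 0.125; P(data | bag E) = (5/8)(5/8)(3/8) = 0.14648.
The prior-weighted likelihoods are 1/3 · 0.14577 = 0.048591, 1/9 · 0.009 = 0.001, 2/9 · 0.14648 = 0.032552, 1/9 · 0.125 = 0.013889, 2/9 · 0.14648 = 0.032552; these sum to 0.12858.
Normalising, the posterior is P(bag A | data) = 0.37789, P(bag B | data) = 0.007777, P(bag C | data) = 0.25316, P(bag D | data) = 0.10801, P(bag E | data) = 0.25316.
So P(purple next | data) = Σ P(purple next | H) P(H | data) = (5/7)(0.37789) + (1/10)(0.007777) + (5/8)(0.25316) + (1/2)(0.10801) + (5/8)(0.25316) = 0.64116.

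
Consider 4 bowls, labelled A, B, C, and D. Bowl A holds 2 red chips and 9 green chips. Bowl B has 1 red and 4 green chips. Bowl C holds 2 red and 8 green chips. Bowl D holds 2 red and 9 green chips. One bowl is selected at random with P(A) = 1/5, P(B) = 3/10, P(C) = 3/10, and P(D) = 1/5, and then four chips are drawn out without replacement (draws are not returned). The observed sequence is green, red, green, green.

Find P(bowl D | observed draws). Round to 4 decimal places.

Under each hypothesis, the probability of the observed sequence is: P(data | bowl A) = (9/11)(2/10)(8/9)(7/8) = 7/55; P(data | bowl B) = (4/5)(1/4)(3/3)(2/2) = 1/5; P(data | bowl C) = (8/10)(2/9)(7/8)(6/7) = 2/15; P(data | bowl D) = (9/11)(2/10)(8/9)(7/8) = 7/55.
Weighting by the prior gives 1/5 · 7/55 = 7/275, 3/10 · 1/5 = 3/50, 3/10 · 2/15 = 1/25, 1/5 · 7/55 = 7/275; with total 83/550.
So P(bowl D | data) = (7/275) / (83/550) = 14/83.

0.1687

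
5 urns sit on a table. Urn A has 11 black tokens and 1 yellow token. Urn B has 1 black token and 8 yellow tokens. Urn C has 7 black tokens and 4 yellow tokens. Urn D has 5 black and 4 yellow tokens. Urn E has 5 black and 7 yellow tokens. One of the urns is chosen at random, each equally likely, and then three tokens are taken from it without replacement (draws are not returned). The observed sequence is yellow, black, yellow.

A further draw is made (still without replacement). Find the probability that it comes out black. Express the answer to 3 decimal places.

0.451

For each hypothesis, P(data | H) works out to: P(data | urn A) = (1/12)(11/11)(0/10) = 0; P(data | urn B) = (8/9)(1/8)(7/7) = 0.11111; P(data | urn C) = (4/11)(7/10)(3/9) = 0.084848; P(data | urn D) = (4/9)(5/8)(3/7) = 0.11905; P(data | urn E) = (7/12)(5/11)(6/10) = 0.15909.
Multiplying each by its prior: 1/5 · 0 = 0, 1/5 · 0.11111 = 0.022222, 1/5 · 0.084848 = 0.01697, 1/5 · 0.11905 = 0.02381, 1/5 · 0.15909 = 0.031818; these sum to 0.09482.
Normalising, the posterior is P(urn A | data) = 0, P(urn B | data) = 0.23436, P(urn C | data) = 0.17897, P(urn D | data) = 0.2511, P(urn E | data) = 0.33557.
So P(black next | data) = Σ P(black next | H) P(H | data) = (0)(0.23436) + (3/4)(0.17897) + (2/3)(0.2511) + (4/9)(0.33557) = 0.45077.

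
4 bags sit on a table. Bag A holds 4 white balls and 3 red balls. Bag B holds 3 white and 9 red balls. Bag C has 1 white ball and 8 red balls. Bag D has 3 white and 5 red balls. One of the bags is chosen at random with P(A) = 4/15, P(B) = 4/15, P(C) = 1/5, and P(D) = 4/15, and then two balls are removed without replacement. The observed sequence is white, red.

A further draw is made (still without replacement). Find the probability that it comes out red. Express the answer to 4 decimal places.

Compute the likelihood of the observed sequence for each case: P(data | bag A) = (4/7)(3/6) = 0.28571; P(data | bag B) = (3/12)(9/11) = 0.20455; P(data | bag C) = (1/9)(8/8) = 0.11111; P(data | bag D) = (3/8)(5/7) = 0.26786.
Weighting by the prior gives 4/15 · 0.28571 = 0.07619, 4/15 · 0.20455 = 0.054545, 1/5 · 0.11111 = 0.022222, 4/15 · 0.26786 = 0.071429; with total 0.22439.
The posterior is then P(bag A | data) = 0.33955, P(bag B | data) = 0.24309, P(bag C | data) = 0.099035, P(bag D | data) = 0.31833.
Averaging over the posterior, P(red next | data) = (2/5)(0.33955) + (4/5)(0.24309) + (1)(0.099035) + (2/3)(0.31833) = 0.64154.

0.6415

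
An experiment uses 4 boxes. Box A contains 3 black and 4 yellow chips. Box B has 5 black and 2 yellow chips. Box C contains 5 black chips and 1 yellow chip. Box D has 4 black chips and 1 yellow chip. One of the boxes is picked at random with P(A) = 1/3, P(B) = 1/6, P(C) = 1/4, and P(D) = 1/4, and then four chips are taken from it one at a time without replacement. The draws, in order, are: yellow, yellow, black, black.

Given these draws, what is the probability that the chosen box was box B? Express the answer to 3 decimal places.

For each hypothesis, P(data | H) works out to: P(data | box A) = (4/7)(3/6)(3/5)(2/4) = 3/35; P(data | box B) = (2/7)(1/6)(5/5)(4/4) = 1/21; P(data | box C) = (1/6)(0/5) = 0; P(data | box D) = (1/5)(0/4) = 0.
Multiplying each by its prior: 1/3 · 3/35 = 1/35, 1/6 · 1/21 = 1/126, 1/4 · 0 = 0, 1/4 · 0 = 0; summing to 23/630.
Hence P(box B | data) = (1/126) / (23/630) = 5/23.

0.217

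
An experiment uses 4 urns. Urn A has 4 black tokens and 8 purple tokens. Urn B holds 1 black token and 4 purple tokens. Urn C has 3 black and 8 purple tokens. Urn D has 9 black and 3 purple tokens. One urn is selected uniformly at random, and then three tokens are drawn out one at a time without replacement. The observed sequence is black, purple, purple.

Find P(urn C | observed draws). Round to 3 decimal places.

0.292

For each hypothesis, P(data | H) works out to: P(data | urn A) = (4/12)(8/11)(7/10) = 0.1697; P(data | urn B) = (1/5)(4/4)(3/3) = 0.2; P(data | urn C) = (3/11)(8/10)(7/9) = 0.1697; P(data | urn D) = (9/12)(3/11)(2/10) = 0.040909.
The prior-weighted likelihoods are 1/4 · 0.1697 = 0.042424, 1/4 · 0.2 = 0.05, 1/4 · 0.1697 = 0.042424, 1/4 · 0.040909 = 0.010227; summing to 0.14508.
So P(urn C | data) = (0.042424) / (0.14508) = 0.29243.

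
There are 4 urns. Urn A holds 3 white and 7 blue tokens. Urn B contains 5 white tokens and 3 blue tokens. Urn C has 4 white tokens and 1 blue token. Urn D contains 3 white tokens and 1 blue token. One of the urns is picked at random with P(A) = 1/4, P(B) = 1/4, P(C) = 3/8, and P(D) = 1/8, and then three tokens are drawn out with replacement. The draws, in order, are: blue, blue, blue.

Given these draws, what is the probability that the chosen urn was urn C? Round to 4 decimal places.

0.0289

Compute the likelihood of the observed sequence for each case: P(data | urn A) = (7/10)(7/10)(7/10) = 0.343; P(data | urn B) = (3/8)(3/8)(3/8) = 0.052734; P(data | urn C) = (1/5)(1/5)(1/5) = 0.008; P(data | urn D) = (1/4)(1/4)(1/4) = 0.015625.
The prior-weighted likelihoods are 1/4 · 0.343 = 0.08575, 1/4 · 0.052734 = 0.013184, 3/8 · 0.008 = 0.003, 1/8 · 0.015625 = 0.0019531; these sum to 0.10389.
Hence P(urn C | data) = (0.003) / (0.10389) = 0.028878.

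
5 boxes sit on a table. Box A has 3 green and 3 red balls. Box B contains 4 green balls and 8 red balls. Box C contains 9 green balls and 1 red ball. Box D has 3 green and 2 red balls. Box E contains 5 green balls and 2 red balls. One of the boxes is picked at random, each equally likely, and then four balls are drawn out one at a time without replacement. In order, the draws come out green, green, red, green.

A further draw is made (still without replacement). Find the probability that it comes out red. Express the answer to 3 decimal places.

0.518

Compute the likelihood of the observed sequence for each case: P(data | box A) = (3/6)(2/5)(3/4)(1/3) = 0.05; P(data | box B) = (4/12)(3/11)(8/10)(2/9) = 0.016162; P(data | box C) = (9/10)(8/9)(1/8)(7/7) = 0.1; P(data | box D) = (3/5)(2/4)(2/3)(1/2) = 0.1; P(data | box E) = (5/7)(4/6)(2/5)(3/4) = 0.14286.
The prior-weighted likelihoods are 1/5 · 0.05 = 0.01, 1/5 · 0.016162 = 0.0032323, 1/5 · 0.1 = 0.02, 1/5 · 0.1 = 0.02, 1/5 · 0.14286 = 0.028571; with total 0.081804.
The posterior is then P(box A | data) = 0.12224, P(box B | data) = 0.039513, P(box C | data) = 0.24449, P(box D | data) = 0.24449, P(box E | data) = 0.34927.
Averaging over the posterior, P(red next | data) = (1)(0.12224) + (7/8)(0.039513) + (0)(0.24449) + (1)(0.24449) + (1/3)(0.34927) = 0.51773.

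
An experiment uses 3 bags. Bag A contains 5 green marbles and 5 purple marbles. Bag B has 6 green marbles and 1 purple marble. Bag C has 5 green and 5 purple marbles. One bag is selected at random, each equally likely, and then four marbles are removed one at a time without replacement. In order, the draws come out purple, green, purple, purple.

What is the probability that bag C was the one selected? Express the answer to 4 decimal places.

0.5000

Under each hypothesis, the probability of the observed sequence is: P(data | bag A) = (5/10)(5/9)(4/8)(3/7) = 5/84; P(data | bag B) = (1/7)(6/6)(0/5) = 0; P(data | bag C) = (5/10)(5/9)(4/8)(3/7) = 5/84.
Multiplying each by its prior: 1/3 · 5/84 = 5/252, 1/3 · 0 = 0, 1/3 · 5/84 = 5/252; summing to 5/126.
By Bayes' rule, P(bag C | data) = (5/252) / (5/126) = 1/2.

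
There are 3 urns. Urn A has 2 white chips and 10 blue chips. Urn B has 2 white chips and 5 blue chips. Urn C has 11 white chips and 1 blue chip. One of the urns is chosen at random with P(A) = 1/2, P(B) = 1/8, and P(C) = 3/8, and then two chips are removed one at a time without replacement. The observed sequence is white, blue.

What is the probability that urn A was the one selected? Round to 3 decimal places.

Compute the likelihood of the observed sequence for each case: P(data | urn A) = (2/12)(10/11) = 0.15152; P(data | urn B) = (2/7)(5/6) = 0.2381; P(data | urn C) = (11/12)(1/11) = 0.083333.
Multiplying each by its prior: 1/2 · 0.15152 = 0.075758, 1/8 · 0.2381 = 0.029762, 3/8 · 0.083333 = 0.03125; these sum to 0.13677.
Therefore the posterior P(urn A | data) = (0.075758) / (0.13677) = 0.55391.

0.554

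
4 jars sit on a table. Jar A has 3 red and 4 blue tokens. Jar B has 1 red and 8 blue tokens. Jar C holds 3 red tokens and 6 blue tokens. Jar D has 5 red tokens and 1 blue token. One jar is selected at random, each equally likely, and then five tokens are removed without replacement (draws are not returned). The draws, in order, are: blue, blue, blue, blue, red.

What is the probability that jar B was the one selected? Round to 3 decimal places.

Compute the likelihood of the observed sequence for each case: P(data | jar A) = (4/7)(3/6)(2/5)(1/4)(3/3) = 1/35; P(data | jar B) = (8/9)(7/8)(6/7)(5/6)(1/5) = 1/9; P(data | jar C) = (6/9)(5/8)(4/7)(3/6)(3/5) = 1/14; P(data | jar D) = (1/6)(0/5) = 0.
The prior-weighted likelihoods are 1/4 · 1/35 = 1/140, 1/4 · 1/9 = 1/36, 1/4 · 1/14 = 1/56, 1/4 · 0 = 0; with total 19/360.
So P(jar B | data) = (1/36) / (19/360) = 10/19.

0.526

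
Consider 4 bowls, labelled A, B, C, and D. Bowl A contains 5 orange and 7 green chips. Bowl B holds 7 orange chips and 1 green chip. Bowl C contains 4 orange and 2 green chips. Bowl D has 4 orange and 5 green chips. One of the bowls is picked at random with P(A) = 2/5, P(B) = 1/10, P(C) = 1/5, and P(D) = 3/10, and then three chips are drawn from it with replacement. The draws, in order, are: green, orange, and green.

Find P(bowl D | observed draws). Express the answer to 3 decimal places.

For each hypothesis, P(data | H) works out to: P(data | bowl A) = (7/12)(5/12)(7/12) = 0.14178; P(data | bowl B) = (1/8)(7/8)(1/8) = 0.013672; P(data | bowl C) = (2/6)(4/6)(2/6) = 0.074074; P(data | bowl D) = (5/9)(4/9)(5/9) = 0.13717.
Weighting by the prior gives 2/5 · 0.14178 = 0.056713, 1/10 · 0.013672 = 0.0013672, 1/5 · 0.074074 = 0.014815, 3/10 · 0.13717 = 0.041152; these sum to 0.11405.
So P(bowl D | data) = (0.041152) / (0.11405) = 0.36084.

0.361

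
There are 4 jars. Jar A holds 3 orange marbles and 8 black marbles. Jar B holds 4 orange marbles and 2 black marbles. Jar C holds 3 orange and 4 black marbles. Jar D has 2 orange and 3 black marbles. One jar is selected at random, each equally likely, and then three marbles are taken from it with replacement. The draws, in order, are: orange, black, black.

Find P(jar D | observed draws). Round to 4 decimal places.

0.2867

Under each hypothesis, the probability of the observed sequence is: P(data | jar A) = (3/11)(8/11)(8/11) = 0.14425; P(data | jar B) = (4/6)(2/6)(2/6) = 0.074074; P(data | jar C) = (3/7)(4/7)(4/7) = 0.13994; P(data | jar D) = (2/5)(3/5)(3/5) = 0.144.
Weighting by the prior gives 1/4 · 0.14425 = 0.036063, 1/4 · 0.074074 = 0.018519, 1/4 · 0.13994 = 0.034985, 1/4 · 0.144 = 0.036; these sum to 0.12557.
Therefore the posterior P(jar D | data) = (0.036) / (0.12557) = 0.2867.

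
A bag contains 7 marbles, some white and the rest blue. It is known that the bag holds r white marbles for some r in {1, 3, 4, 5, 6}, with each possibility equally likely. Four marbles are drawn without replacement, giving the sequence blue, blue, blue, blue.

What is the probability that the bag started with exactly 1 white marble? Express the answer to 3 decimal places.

For each hypothesis, P(data | H) works out to: P(data | r = 1) = (6/7)(5/6)(4/5)(3/4) = 3/7; P(data | r = 3) = (4/7)(3/6)(2/5)(1/4) = 1/35; P(data | r = 4) = (3/7)(2/6)(1/5)(0/4) = 0; P(data | r = 5) = (2/7)(1/6)(0/5) = 0; P(data | r = 6) = (1/7)(0/6) = 0.
Weighting by the prior gives 1/5 · 3/7 = 3/35, 1/5 · 1/35 = 1/175, 1/5 · 0 = 0, 1/5 · 0 = 0, 1/5 · 0 = 0; with total 16/175.
Hence P(r = 1 | data) = (3/35) / (16/175) = 15/16.

0.938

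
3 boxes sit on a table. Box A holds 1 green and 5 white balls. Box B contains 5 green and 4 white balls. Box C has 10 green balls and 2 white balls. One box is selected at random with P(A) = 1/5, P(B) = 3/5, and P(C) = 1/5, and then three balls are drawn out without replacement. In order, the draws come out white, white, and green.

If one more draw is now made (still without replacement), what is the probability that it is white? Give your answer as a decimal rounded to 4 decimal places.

For each hypothesis, P(data | H) works out to: P(data | box A) = (5/6)(4/5)(1/4) = 1/6; P(data | box B) = (4/9)(3/8)(5/7) = 5/42; P(data | box C) = (2/12)(1/11)(10/10) = 1/66.
Weighting by the prior gives 1/5 · 1/6 = 1/30, 3/5 · 5/42 = 1/14, 1/5 · 1/66 = 1/330; these sum to 83/770.
The posterior is then P(box A | data) = 77/249, P(box B | data) = 55/83, P(box C | data) = 7/249.
The predictive probability is P(white next | data) = (1)(77/249) + (1/3)(55/83) + (0)(7/249) = 44/83.

0.5301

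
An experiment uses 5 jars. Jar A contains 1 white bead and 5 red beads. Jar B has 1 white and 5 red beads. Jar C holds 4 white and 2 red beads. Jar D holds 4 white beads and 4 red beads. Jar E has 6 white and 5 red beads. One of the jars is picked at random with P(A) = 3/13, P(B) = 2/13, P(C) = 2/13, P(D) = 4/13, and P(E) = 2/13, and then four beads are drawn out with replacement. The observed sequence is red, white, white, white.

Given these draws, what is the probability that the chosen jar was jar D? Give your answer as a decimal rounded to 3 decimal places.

0.407

Compute the likelihood of the observed sequence for each case: P(data | jar A) = (5/6)(1/6)(1/6)(1/6) = 0.003858; P(data | jar B) = (5/6)(1/6)(1/6)(1/6) = 0.003858; P(data | jar C) = (2/6)(4/6)(4/6)(4/6) = 0.098765; P(data | jar D) = (4/8)(4/8)(4/8)(4/8) = 0.0625; P(data | jar E) = (5/11)(6/11)(6/11)(6/11) = 0.073765.
Weighting by the prior gives 3/13 · 0.003858 = 0.00089031, 2/13 · 0.003858 = 0.00059354, 2/13 · 0.098765 = 0.015195, 4/13 · 0.0625 = 0.019231, 2/13 · 0.073765 = 0.011349; these sum to 0.047258.
By Bayes' rule, P(jar D | data) = (0.019231) / (0.047258) = 0.40693.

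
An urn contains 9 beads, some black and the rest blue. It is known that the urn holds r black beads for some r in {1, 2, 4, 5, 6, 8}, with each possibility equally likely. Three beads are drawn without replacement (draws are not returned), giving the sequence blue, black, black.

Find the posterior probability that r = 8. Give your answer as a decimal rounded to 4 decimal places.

0.1867

For each hypothesis, P(data | H) works out to: P(data | r = 1) = (8/9)(1/8)(0/7) = 0; P(data | r = 2) = (7/9)(2/8)(1/7) = 1/36; P(data | r = 4) = (5/9)(4/8)(3/7) = 5/42; P(data | r = 5) = (4/9)(5/8)(4/7) = 10/63; P(data | r = 6) = (3/9)(6/8)(5/7) = 5/28; P(data | r = 8) = (1/9)(8/8)(7/7) = 1/9.
Multiplying each by its prior: 1/6 · 0 = 0, 1/6 · 1/36 = 1/216, 1/6 · 5/42 = 5/252, 1/6 · 10/63 = 5/189, 1/6 · 5/28 = 5/168, 1/6 · 1/9 = 1/54; these sum to 25/252.
So P(r = 8 | data) = (1/54) / (25/252) = 14/75.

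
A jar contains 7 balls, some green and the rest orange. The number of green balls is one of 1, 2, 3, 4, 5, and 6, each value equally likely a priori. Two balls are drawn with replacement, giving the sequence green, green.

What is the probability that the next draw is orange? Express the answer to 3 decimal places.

0.308

For each hypothesis, P(data | H) works out to: P(data | r = 1) = (1/7)(1/7) = 1/49; P(data | r = 2) = (2/7)(2/7) = 4/49; P(data | r = 3) = (3/7)(3/7) = 9/49; P(data | r = 4) = (4/7)(4/7) = 16/49; P(data | r = 5) = (5/7)(5/7) = 25/49; P(data | r = 6) = (6/7)(6/7) = 36/49.
Weighting by the prior gives 1/6 · 1/49 = 1/294, 1/6 · 4/49 = 2/147, 1/6 · 9/49 = 3/98, 1/6 · 16/49 = 8/147, 1/6 · 25/49 = 25/294, 1/6 · 36/49 = 6/49; with total 13/42.
The posterior is then P(r = 1 | data) = 1/91, P(r = 2 | data) = 4/91, P(r = 3 | data) = 9/91, P(r = 4 | data) = 16/91, P(r = 5 | data) = 25/91, P(r = 6 | data) = 36/91.
Averaging over the posterior, P(orange next | data) = (6/7)(1/91) + (5/7)(4/91) + (4/7)(9/91) + (3/7)(16/91) + (2/7)(25/91) + (1/7)(36/91) = 4/13.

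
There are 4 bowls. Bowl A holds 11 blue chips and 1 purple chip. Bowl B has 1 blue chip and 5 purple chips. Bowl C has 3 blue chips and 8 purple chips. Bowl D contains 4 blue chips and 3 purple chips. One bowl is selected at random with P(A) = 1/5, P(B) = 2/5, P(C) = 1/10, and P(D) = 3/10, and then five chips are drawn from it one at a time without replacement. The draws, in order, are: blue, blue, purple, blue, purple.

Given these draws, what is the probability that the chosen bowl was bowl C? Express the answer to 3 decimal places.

0.034

The likelihood of the observed sequence under each hypothesis: P(data | bowl A) = (11/12)(10/11)(1/10)(9/9)(0/8) = 0; P(data | bowl B) = (1/6)(0/5) = 0; P(data | bowl C) = (3/11)(2/10)(8/9)(1/8)(7/7) = 0.0060606; P(data | bowl D) = (4/7)(3/6)(3/5)(2/4)(2/3) = 0.057143.
Weighting by the prior gives 1/5 · 0 = 0, 2/5 · 0 = 0, 1/10 · 0.0060606 = 0.00060606, 3/10 · 0.057143 = 0.017143; summing to 0.017749.
Therefore the posterior P(bowl C | data) = (0.00060606) / (0.017749) = 0.034146.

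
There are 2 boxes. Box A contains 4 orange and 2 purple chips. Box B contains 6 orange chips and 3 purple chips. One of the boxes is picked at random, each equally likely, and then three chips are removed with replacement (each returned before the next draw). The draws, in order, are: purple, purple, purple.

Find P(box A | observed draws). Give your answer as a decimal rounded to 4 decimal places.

The likelihood of the observed sequence under each hypothesis: P(data | box A) = (2/6)(2/6)(2/6) = 1/27; P(data | box B) = (3/9)(3/9)(3/9) = 1/27.
The prior-weighted likelihoods are 1/2 · 1/27 = 1/54, 1/2 · 1/27 = 1/54; summing to 1/27.
By Bayes' rule, P(box A | data) = (1/54) / (1/27) = 1/2.

0.5000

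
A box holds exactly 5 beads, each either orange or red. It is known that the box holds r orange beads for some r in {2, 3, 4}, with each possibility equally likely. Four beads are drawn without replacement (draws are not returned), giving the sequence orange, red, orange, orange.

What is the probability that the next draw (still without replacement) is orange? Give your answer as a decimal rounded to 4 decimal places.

0.6667

The likelihood of the observed sequence under each hypothesis: P(data | r = 2) = (2/5)(3/4)(1/3)(0/2) = 0; P(data | r = 3) = (3/5)(2/4)(2/3)(1/2) = 1/10; P(data | r = 4) = (4/5)(1/4)(3/3)(2/2) = 1/5.
The prior-weighted likelihoods are 1/3 · 0 = 0, 1/3 · 1/10 = 1/30, 1/3 · 1/5 = 1/15; with total 1/10.
Normalising, the posterior is P(r = 2 | data) = 0, P(r = 3 | data) = 1/3, P(r = 4 | data) = 2/3.
The predictive probability is P(orange next | data) = (0)(1/3) + (1)(2/3) = 2/3.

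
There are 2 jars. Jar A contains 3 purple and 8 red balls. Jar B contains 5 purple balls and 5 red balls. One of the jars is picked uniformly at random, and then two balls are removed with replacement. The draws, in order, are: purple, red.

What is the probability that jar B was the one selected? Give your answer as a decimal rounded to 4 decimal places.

0.5576

For each hypothesis, P(data | H) works out to: P(data | jar A) = (3/11)(8/11) = 24/121; P(data | jar B) = (5/10)(5/10) = 1/4.
Multiplying each by its prior: 1/2 · 24/121 = 12/121, 1/2 · 1/4 = 1/8; with total 217/968.
Hence P(jar B | data) = (1/8) / (217/968) = 121/217.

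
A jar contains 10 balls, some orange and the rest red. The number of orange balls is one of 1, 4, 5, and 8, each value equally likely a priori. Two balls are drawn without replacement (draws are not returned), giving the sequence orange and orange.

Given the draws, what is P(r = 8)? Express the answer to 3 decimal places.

0.636

Compute the likelihood of the observed sequence for each case: P(data | r = 1) = (1/10)(0/9) = 0; P(data | r = 4) = (4/10)(3/9) = 2/15; P(data | r = 5) = (5/10)(4/9) = 2/9; P(data | r = 8) = (8/10)(7/9) = 28/45.
Multiplying each by its prior: 1/4 · 0 = 0, 1/4 · 2/15 = 1/30, 1/4 · 2/9 = 1/18, 1/4 · 28/45 = 7/45; these sum to 11/45.
Hence P(r = 8 | data) = (7/45) / (11/45) = 7/11.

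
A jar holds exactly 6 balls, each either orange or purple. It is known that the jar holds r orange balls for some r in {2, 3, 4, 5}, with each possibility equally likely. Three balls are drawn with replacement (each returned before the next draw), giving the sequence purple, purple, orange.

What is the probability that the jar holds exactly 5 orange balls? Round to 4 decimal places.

0.0625

For each hypothesis, P(data | H) works out to: P(data | r = 2) = (4/6)(4/6)(2/6) = 4/27; P(data | r = 3) = (3/6)(3/6)(3/6) = 1/8; P(data | r = 4) = (2/6)(2/6)(4/6) = 2/27; P(data | r = 5) = (1/6)(1/6)(5/6) = 5/216.
The prior-weighted likelihoods are 1/4 · 4/27 = 1/27, 1/4 · 1/8 = 1/32, 1/4 · 2/27 = 1/54, 1/4 · 5/216 = 5/864; with total 5/54.
Therefore the posterior P(r = 5 | data) = (5/864) / (5/54) = 1/16.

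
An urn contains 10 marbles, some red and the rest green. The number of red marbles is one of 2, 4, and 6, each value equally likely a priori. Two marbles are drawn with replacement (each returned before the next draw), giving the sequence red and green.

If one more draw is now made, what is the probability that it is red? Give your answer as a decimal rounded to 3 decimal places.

0.425

The likelihood of the observed sequence under each hypothesis: P(data | r = 2) = (2/10)(8/10) = 4/25; P(data | r = 4) = (4/10)(6/10) = 6/25; P(data | r = 6) = (6/10)(4/10) = 6/25.
The prior-weighted likelihoods are 1/3 · 4/25 = 4/75, 1/3 · 6/25 = 2/25, 1/3 · 6/25 = 2/25; summing to 16/75.
Dividing through by the total gives posterior P(r = 2 | data) = 1/4, P(r = 4 | data) = 3/8, P(r = 6 | data) = 3/8.
Averaging over the posterior, P(red next | data) = (1/5)(1/4) + (2/5)(3/8) + (3/5)(3/8) = 17/40.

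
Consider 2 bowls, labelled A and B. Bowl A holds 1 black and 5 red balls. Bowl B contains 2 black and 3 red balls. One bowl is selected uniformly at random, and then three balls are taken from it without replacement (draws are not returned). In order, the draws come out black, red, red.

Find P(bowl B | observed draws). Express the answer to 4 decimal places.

0.5455

Under each hypothesis, the probability of the observed sequence is: P(data | bowl A) = (1/6)(5/5)(4/4) = 1/6; P(data | bowl B) = (2/5)(3/4)(2/3) = 1/5.
The prior-weighted likelihoods are 1/2 · 1/6 = 1/12, 1/2 · 1/5 = 1/10; with total 11/60.
Therefore the posterior P(bowl B | data) = (1/10) / (11/60) = 6/11.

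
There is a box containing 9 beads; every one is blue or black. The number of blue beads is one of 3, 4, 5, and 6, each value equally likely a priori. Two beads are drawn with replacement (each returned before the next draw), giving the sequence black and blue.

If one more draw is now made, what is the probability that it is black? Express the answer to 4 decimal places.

Under each hypothesis, the probability of the observed sequence is: P(data | r = 3) = (6/9)(3/9) = 2/9; P(data | r = 4) = (5/9)(4/9) = 20/81; P(data | r = 5) = (4/9)(5/9) = 20/81; P(data | r = 6) = (3/9)(6/9) = 2/9.
Multiplying each by its prior: 1/4 · 2/9 = 1/18, 1/4 · 20/81 = 5/81, 1/4 · 20/81 = 5/81, 1/4 · 2/9 = 1/18; with total 19/81.
Dividing through by the total gives posterior P(r = 3 | data) = 9/38, P(r = 4 | data) = 5/19, P(r = 5 | data) = 5/19, P(r = 6 | data) = 9/38.
The predictive probability is P(black next | data) = (2/3)(9/38) + (5/9)(5/19) + (4/9)(5/19) + (1/3)(9/38) = 1/2.

0.5000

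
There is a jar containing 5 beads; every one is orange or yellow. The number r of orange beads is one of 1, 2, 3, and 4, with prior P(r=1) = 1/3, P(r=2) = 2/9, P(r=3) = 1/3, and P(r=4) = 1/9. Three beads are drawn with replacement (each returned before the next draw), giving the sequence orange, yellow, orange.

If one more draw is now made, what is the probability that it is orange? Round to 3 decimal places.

Under each hypothesis, the probability of the observed sequence is: P(data | r = 1) = (1/5)(4/5)(1/5) = 0.032; P(data | r = 2) = (2/5)(3/5)(2/5) = 0.096; P(data | r = 3) = (3/5)(2/5)(3/5) = 0.144; P(data | r = 4) = (4/5)(1/5)(4/5) = 0.128.
The prior-weighted likelihoods are 1/3 · 0.032 = 0.010667, 2/9 · 0.096 = 0.021333, 1/3 · 0.144 = 0.048, 1/9 · 0.128 = 0.014222; summing to 0.094222.
Normalising, the posterior is P(r = 1 | data) = 0.11321, P(r = 2 | data) = 0.22642, P(r = 3 | data) = 0.50943, P(r = 4 | data) = 0.15094.
The predictive probability is P(orange next | data) = (1/5)(0.11321) + (2/5)(0.22642) + (3/5)(0.50943) + (4/5)(0.15094) = 0.53962.

0.540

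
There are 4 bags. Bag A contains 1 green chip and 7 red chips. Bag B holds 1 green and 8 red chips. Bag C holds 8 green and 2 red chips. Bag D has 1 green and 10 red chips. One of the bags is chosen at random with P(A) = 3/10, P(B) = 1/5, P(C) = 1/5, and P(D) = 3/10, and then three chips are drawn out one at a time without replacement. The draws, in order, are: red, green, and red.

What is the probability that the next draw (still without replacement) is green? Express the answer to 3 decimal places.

0.049

The likelihood of the observed sequence under each hypothesis: P(data | bag A) = (7/8)(1/7)(6/6) = 0.125; P(data | bag B) = (8/9)(1/8)(7/7) = 0.11111; P(data | bag C) = (2/10)(8/9)(1/8) = 0.022222; P(data | bag D) = (10/11)(1/10)(9/9) = 0.090909.
The prior-weighted likelihoods are 3/10 · 0.125 = 0.0375, 1/5 · 0.11111 = 0.022222, 1/5 · 0.022222 = 0.0044444, 3/10 · 0.090909 = 0.027273; summing to 0.091439.
Dividing through by the total gives posterior P(bag A | data) = 0.41011, P(bag B | data) = 0.24303, P(bag C | data) = 0.048605, P(bag D | data) = 0.29826.
The predictive probability is P(green next | data) = (0)(0.41011) + (0)(0.24303) + (1)(0.048605) + (0)(0.29826) = 0.048605.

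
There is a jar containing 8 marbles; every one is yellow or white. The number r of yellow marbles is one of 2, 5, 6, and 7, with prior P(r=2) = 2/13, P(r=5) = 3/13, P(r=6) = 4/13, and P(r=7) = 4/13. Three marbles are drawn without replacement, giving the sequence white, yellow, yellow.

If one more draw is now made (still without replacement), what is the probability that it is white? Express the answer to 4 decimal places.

0.2353

Compute the likelihood of the observed sequence for each case: P(data | r = 2) = (6/8)(2/7)(1/6) = 1/28; P(data | r = 5) = (3/8)(5/7)(4/6) = 5/28; P(data | r = 6) = (2/8)(6/7)(5/6) = 5/28; P(data | r = 7) = (1/8)(7/7)(6/6) = 1/8.
Weighting by the prior gives 2/13 · 1/28 = 1/182, 3/13 · 5/28 = 15/364, 4/13 · 5/28 = 5/91, 4/13 · 1/8 = 1/26; with total 51/364.
The posterior is then P(r = 2 | data) = 2/51, P(r = 5 | data) = 5/17, P(r = 6 | data) = 20/51, P(r = 7 | data) = 14/51.
So P(white next | data) = Σ P(white next | H) P(H | data) = (1)(2/51) + (2/5)(5/17) + (1/5)(20/51) + (0)(14/51) = 4/17.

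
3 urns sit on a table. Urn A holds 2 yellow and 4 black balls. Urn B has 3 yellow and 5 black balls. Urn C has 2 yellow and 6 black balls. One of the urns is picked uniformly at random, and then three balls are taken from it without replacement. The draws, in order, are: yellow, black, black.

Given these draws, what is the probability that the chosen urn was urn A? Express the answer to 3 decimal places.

0.359

The likelihood of the observed sequence under each hypothesis: P(data | urn A) = (2/6)(4/5)(3/4) = 1/5; P(data | urn B) = (3/8)(5/7)(4/6) = 5/28; P(data | urn C) = (2/8)(6/7)(5/6) = 5/28.
Weighting by the prior gives 1/3 · 1/5 = 1/15, 1/3 · 5/28 = 5/84, 1/3 · 5/28 = 5/84; summing to 13/70.
So P(urn A | data) = (1/15) / (13/70) = 14/39.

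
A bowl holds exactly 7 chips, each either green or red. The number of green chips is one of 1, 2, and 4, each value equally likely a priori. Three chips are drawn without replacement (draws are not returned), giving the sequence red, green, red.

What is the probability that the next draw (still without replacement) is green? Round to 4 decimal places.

Compute the likelihood of the observed sequence for each case: P(data | r = 1) = (6/7)(1/6)(5/5) = 1/7; P(data | r = 2) = (5/7)(2/6)(4/5) = 4/21; P(data | r = 4) = (3/7)(4/6)(2/5) = 4/35.
Weighting by the prior gives 1/3 · 1/7 = 1/21, 1/3 · 4/21 = 4/63, 1/3 · 4/35 = 4/105; these sum to 47/315.
Dividing through by the total gives posterior P(r = 1 | data) = 15/47, P(r = 2 | data) = 20/47, P(r = 4 | data) = 12/47.
Averaging over the posterior, P(green next | data) = (0)(15/47) + (1/4)(20/47) + (3/4)(12/47) = 14/47.

0.2979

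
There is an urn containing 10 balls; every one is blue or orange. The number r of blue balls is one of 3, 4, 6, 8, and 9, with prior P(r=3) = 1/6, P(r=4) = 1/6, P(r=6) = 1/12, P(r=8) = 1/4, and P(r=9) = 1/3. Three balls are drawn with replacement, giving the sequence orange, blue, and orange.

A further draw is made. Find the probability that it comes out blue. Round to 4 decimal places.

For each hypothesis, P(data | H) works out to: P(data | r = 3) = (7/10)(3/10)(7/10) = 0.147; P(data | r = 4) = (6/10)(4/10)(6/10) = 0.144; P(data | r = 6) = (4/10)(6/10)(4/10) = 0.096; P(data | r = 8) = (2/10)(8/10)(2/10) = 0.032; P(data | r = 9) = (1/10)(9/10)(1/10) = 0.009.
Weighting by the prior gives 1/6 · 0.147 = 0.0245, 1/6 · 0.144 = 0.024, 1/12 · 0.096 = 0.008, 1/4 · 0.032 = 0.008, 1/3 · 0.009 = 0.003; these sum to 0.0675.
Dividing through by the total gives posterior P(r = 3 | data) = 0.36296, P(r = 4 | data) = 0.35556, P(r = 6 | data) = 0.11852, P(r = 8 | data) = 0.11852, P(r = 9 | data) = 0.044444.
Averaging over the posterior, P(blue next | data) = (3/10)(0.36296) + (2/5)(0.35556) + (3/5)(0.11852) + (4/5)(0.11852) + (9/10)(0.044444) = 0.45704.

0.4570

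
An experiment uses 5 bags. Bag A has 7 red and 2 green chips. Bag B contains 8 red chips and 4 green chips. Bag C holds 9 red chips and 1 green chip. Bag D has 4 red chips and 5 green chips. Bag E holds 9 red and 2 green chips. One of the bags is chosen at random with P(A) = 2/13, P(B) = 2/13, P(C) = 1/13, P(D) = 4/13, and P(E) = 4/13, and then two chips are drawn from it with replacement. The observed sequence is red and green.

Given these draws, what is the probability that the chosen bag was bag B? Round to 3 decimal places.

0.180

The likelihood of the observed sequence under each hypothesis: P(data | bag A) = (7/9)(2/9) = 0.17284; P(data | bag B) = (8/12)(4/12) = 0.22222; P(data | bag C) = (9/10)(1/10) = 0.09; P(data | bag D) = (4/9)(5/9) = 0.24691; P(data | bag E) = (9/11)(2/11) = 0.14876.
Multiplying each by its prior: 2/13 · 0.17284 = 0.026591, 2/13 · 0.22222 = 0.034188, 1/13 · 0.09 = 0.0069231, 4/13 · 0.24691 = 0.075973, 4/13 · 0.14876 = 0.045772; with total 0.18945.
By Bayes' rule, P(bag B | data) = (0.034188) / (0.18945) = 0.18046.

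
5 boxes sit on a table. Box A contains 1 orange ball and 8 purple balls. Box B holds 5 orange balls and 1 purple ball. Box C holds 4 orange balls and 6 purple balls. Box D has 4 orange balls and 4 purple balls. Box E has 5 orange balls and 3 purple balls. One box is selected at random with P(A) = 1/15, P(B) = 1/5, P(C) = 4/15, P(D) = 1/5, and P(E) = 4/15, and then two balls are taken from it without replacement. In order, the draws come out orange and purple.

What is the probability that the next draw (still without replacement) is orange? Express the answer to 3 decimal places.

For each hypothesis, P(data | H) works out to: P(data | box A) = (1/9)(8/8) = 0.11111; P(data | box B) = (5/6)(1/5) = 0.16667; P(data | box C) = (4/10)(6/9) = 0.26667; P(data | box D) = (4/8)(4/7) = 0.28571; P(data | box E) = (5/8)(3/7) = 0.26786.
Multiplying each by its prior: 1/15 · 0.11111 = 0.0074074, 1/5 · 0.16667 = 0.033333, 4/15 · 0.26667 = 0.071111, 1/5 · 0.28571 = 0.057143, 4/15 · 0.26786 = 0.071429; summing to 0.24042.
The posterior is then P(box A | data) = 0.03081, P(box B | data) = 0.13864, P(box C | data) = 0.29577, P(box D | data) = 0.23768, P(box E | data) = 0.2971.
So P(orange next | data) = Σ P(orange next | H) P(H | data) = (0)(0.03081) + (1)(0.13864) + (3/8)(0.29577) + (1/2)(0.23768) + (2/3)(0.2971) = 0.56646.

0.566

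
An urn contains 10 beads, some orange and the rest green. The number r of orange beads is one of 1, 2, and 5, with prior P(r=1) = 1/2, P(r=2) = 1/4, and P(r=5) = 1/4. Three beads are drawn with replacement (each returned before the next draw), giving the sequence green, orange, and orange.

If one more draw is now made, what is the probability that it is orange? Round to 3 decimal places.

Under each hypothesis, the probability of the observed sequence is: P(data | r = 1) = (9/10)(1/10)(1/10) = 0.009; P(data | r = 2) = (8/10)(2/10)(2/10) = 0.032; P(data | r = 5) = (5/10)(5/10)(5/10) = 0.125.
Multiplying each by its prior: 1/2 · 0.009 = 0.0045, 1/4 · 0.032 = 0.008, 1/4 · 0.125 = 0.03125; with total 0.04375.
Normalising, the posterior is P(r = 1 | data) = 0.10286, P(r = 2 | data) = 0.18286, P(r = 5 | data) = 0.71429.
Averaging over the posterior, P(orange next | data) = (1/10)(0.10286) + (1/5)(0.18286) + (1/2)(0.71429) = 0.404.

0.404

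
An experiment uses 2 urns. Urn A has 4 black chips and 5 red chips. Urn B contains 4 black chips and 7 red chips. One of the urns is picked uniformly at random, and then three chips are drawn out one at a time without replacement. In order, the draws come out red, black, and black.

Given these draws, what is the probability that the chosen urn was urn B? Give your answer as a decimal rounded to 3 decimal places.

0.416

Under each hypothesis, the probability of the observed sequence is: P(data | urn A) = (5/9)(4/8)(3/7) = 0.11905; P(data | urn B) = (7/11)(4/10)(3/9) = 0.084848.
The prior-weighted likelihoods are 1/2 · 0.11905 = 0.059524, 1/2 · 0.084848 = 0.042424; with total 0.10195.
By Bayes' rule, P(urn B | data) = (0.042424) / (0.10195) = 0.41614.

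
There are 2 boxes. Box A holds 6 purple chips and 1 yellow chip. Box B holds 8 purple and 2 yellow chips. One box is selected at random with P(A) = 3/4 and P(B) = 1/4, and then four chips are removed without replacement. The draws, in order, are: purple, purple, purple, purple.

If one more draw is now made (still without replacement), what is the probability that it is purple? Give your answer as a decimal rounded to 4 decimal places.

Compute the likelihood of the observed sequence for each case: P(data | box A) = (6/7)(5/6)(4/5)(3/4) = 3/7; P(data | box B) = (8/10)(7/9)(6/8)(5/7) = 1/3.
The prior-weighted likelihoods are 3/4 · 3/7 = 9/28, 1/4 · 1/3 = 1/12; with total 17/42.
Normalising, the posterior is P(box A | data) = 27/34, P(box B | data) = 7/34.
Averaging over the posterior, P(purple next | data) = (2/3)(27/34) + (2/3)(7/34) = 2/3.

0.6667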